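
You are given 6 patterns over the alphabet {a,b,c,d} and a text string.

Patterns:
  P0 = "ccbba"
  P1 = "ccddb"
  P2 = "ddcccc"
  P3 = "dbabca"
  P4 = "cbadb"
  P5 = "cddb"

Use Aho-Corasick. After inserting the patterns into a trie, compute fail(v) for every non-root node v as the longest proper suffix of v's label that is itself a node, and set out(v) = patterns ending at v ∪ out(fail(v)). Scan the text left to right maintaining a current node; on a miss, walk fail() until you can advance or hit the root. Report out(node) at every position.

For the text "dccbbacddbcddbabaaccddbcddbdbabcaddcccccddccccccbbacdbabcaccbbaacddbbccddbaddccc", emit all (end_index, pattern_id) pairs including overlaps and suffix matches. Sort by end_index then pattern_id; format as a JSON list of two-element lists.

Construct AC machine:
Trie nodes:
  0='ε' goto c→1 d→9
  1='c' goto b→20 c→2 d→24
  2='cc' goto b→3 d→6
  3='ccb' goto b→4
  4='ccbb' goto a→5
  5='ccbba' goto ·  ←P0
  6='ccd' goto d→7
  7='ccdd' goto b→8
  8='ccddb' goto ·  ←P1
  9='d' goto b→15 d→10
  10='dd' goto c→11
  11='ddc' goto c→12
  12='ddcc' goto c→13
  13='ddccc' goto c→14
  14='ddcccc' goto ·  ←P2
  15='db' goto a→16
  16='dba' goto b→17
  17='dbab' goto c→18
  18='dbabc' goto a→19
  19='dbabca' goto ·  ←P3
  20='cb' goto a→21
  21='cba' goto d→22
  22='cbad' goto b→23
  23='cbadb' goto ·  ←P4
  24='cd' goto d→25
  25='cdd' goto b→26
  26='cddb' goto ·  ←P5

BFS fail/out derivation:
  fail(1) 'c': from fail(0)=0 chase 'c': 0 ⇒ 0;  out=∅∪out(0)=∅
  fail(9) 'd': from fail(0)=0 chase 'd': 0 ⇒ 0;  out=∅∪out(0)=∅
  fail(2) 'cc': from fail(1)=0 chase 'c': 0 ⇒ 1;  out=∅∪out(1)=∅
  fail(10) 'dd': from fail(9)=0 chase 'd': 0 ⇒ 9;  out=∅∪out(9)=∅
  fail(15) 'db': from fail(9)=0 chase 'b': 0 ⇒ 0;  out=∅∪out(0)=∅
  fail(20) 'cb': from fail(1)=0 chase 'b': 0 ⇒ 0;  out=∅∪out(0)=∅
  fail(24) 'cd': from fail(1)=0 chase 'd': 0 ⇒ 9;  out=∅∪out(9)=∅
  fail(3) 'ccb': from fail(2)=1 chase 'b': 1 ⇒ 20;  out=∅∪out(20)=∅
  fail(6) 'ccd': from fail(2)=1 chase 'd': 1 ⇒ 24;  out=∅∪out(24)=∅
  fail(11) 'ddc': from fail(10)=9 chase 'c': 9→0 ⇒ 1;  out=∅∪out(1)=∅
  fail(16) 'dba': from fail(15)=0 chase 'a': 0 ⇒ 0;  out=∅∪out(0)=∅
  fail(21) 'cba': from fail(20)=0 chase 'a': 0 ⇒ 0;  out=∅∪out(0)=∅
  fail(25) 'cdd': from fail(24)=9 chase 'd': 9 ⇒ 10;  out=∅∪out(10)=∅
  fail(4) 'ccbb': from fail(3)=20 chase 'b': 20→0 ⇒ 0;  out=∅∪out(0)=∅
  fail(7) 'ccdd': from fail(6)=24 chase 'd': 24 ⇒ 25;  out=∅∪out(25)=∅
  fail(12) 'ddcc': from fail(11)=1 chase 'c': 1 ⇒ 2;  out=∅∪out(2)=∅
  fail(17) 'dbab': from fail(16)=0 chase 'b': 0 ⇒ 0;  out=∅∪out(0)=∅
  fail(22) 'cbad': from fail(21)=0 chase 'd': 0 ⇒ 9;  out=∅∪out(9)=∅
  fail(26) 'cddb': from fail(25)=10 chase 'b': 10→9 ⇒ 15;  out={5}∪out(15)={5}
  fail(5) 'ccbba': from fail(4)=0 chase 'a': 0 ⇒ 0;  out={0}∪out(0)={0}
  fail(8) 'ccddb': from fail(7)=25 chase 'b': 25 ⇒ 26;  out={1}∪out(26)={1,5}
  fail(13) 'ddccc': from fail(12)=2 chase 'c': 2→1 ⇒ 2;  out=∅∪out(2)=∅
  fail(18) 'dbabc': from fail(17)=0 chase 'c': 0 ⇒ 1;  out=∅∪out(1)=∅
  fail(23) 'cbadb': from fail(22)=9 chase 'b': 9 ⇒ 15;  out={4}∪out(15)={4}
  fail(14) 'ddcccc': from fail(13)=2 chase 'c': 2→1 ⇒ 2;  out={2}∪out(2)={2}
  fail(19) 'dbabca': from fail(18)=1 chase 'a': 1→0 ⇒ 0;  out={3}∪out(0)={3}

Run:
pos 0 'd': at 9
pos 1 'c': at 1 (fail-walked)
pos 2 'c': at 2
pos 3 'b': at 3
pos 4 'b': at 4
pos 5 'a': at 5  emit P0@[1:5]
pos 6 'c': at 1 (fail-walked)
pos 7 'd': at 24
pos 8 'd': at 25
pos 9 'b': at 26  emit P5@[6:9]
pos 10 'c': at 1 (fail-walked)
pos 11 'd': at 24
pos 12 'd': at 25
pos 13 'b': at 26  emit P5@[10:13]
pos 14 'a': at 16 (fail-walked)
pos 15 'b': at 17
pos 16 'a': at 0 (fail-walked)
pos 17 'a': at 0
pos 18 'c': at 1
pos 19 'c': at 2
pos 20 'd': at 6
pos 21 'd': at 7
pos 22 'b': at 8  emit P1@[18:22],P5@[19:22]
pos 23 'c': at 1 (fail-walked)
pos 24 'd': at 24
pos 25 'd': at 25
pos 26 'b': at 26  emit P5@[23:26]
pos 27 'd': at 9 (fail-walked)
pos 28 'b': at 15
pos 29 'a': at 16
pos 30 'b': at 17
pos 31 'c': at 18
pos 32 'a': at 19  emit P3@[27:32]
pos 33 'd': at 9 (fail-walked)
pos 34 'd': at 10
pos 35 'c': at 11
pos 36 'c': at 12
pos 37 'c': at 13
pos 38 'c': at 14  emit P2@[33:38]
pos 39 'c': at 2 (fail-walked)
pos 40 'd': at 6
pos 41 'd': at 7
pos 42 'c': at 11 (fail-walked)
pos 43 'c': at 12
pos 44 'c': at 13
pos 45 'c': at 14  emit P2@[40:45]
pos 46 'c': at 2 (fail-walked)
pos 47 'c': at 2 (fail-walked)
pos 48 'b': at 3
pos 49 'b': at 4
pos 50 'a': at 5  emit P0@[46:50]
pos 51 'c': at 1 (fail-walked)
pos 52 'd': at 24
pos 53 'b': at 15 (fail-walked)
pos 54 'a': at 16
pos 55 'b': at 17
pos 56 'c': at 18
pos 57 'a': at 19  emit P3@[52:57]
pos 58 'c': at 1 (fail-walked)
pos 59 'c': at 2
pos 60 'b': at 3
pos 61 'b': at 4
pos 62 'a': at 5  emit P0@[58:62]
pos 63 'a': at 0 (fail-walked)
pos 64 'c': at 1
pos 65 'd': at 24
pos 66 'd': at 25
pos 67 'b': at 26  emit P5@[64:67]
pos 68 'b': at 0 (fail-walked)
pos 69 'c': at 1
pos 70 'c': at 2
pos 71 'd': at 6
pos 72 'd': at 7
pos 73 'b': at 8  emit P1@[69:73],P5@[70:73]
pos 74 'a': at 16 (fail-walked)
pos 75 'd': at 9 (fail-walked)
pos 76 'd': at 10
pos 77 'c': at 11
pos 78 'c': at 12
pos 79 'c': at 13

Result: [[5,0],[9,5],[13,5],[22,1],[22,5],[26,5],[32,3],[38,2],[45,2],[50,0],[57,3],[62,0],[67,5],[73,1],[73,5]]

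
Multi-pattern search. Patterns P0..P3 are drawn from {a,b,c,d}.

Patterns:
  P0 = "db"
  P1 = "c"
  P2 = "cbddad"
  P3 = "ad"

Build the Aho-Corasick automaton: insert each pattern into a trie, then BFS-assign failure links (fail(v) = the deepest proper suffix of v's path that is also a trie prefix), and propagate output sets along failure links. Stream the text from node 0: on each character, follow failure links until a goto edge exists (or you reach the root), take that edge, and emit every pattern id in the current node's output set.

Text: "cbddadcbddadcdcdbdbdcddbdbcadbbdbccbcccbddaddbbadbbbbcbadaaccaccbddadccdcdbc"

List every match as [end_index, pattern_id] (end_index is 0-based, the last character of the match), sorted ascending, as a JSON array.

Construct AC machine:
Trie (insert patterns):
  0='ε' goto a→9 c→3 d→1
  1='d' goto b→2
  2='db' goto ·  ←P0
  3='c' goto b→4  ←P1
  4='cb' goto d→5
  5='cbd' goto d→6
  6='cbdd' goto a→7
  7='cbdda' goto d→8
  8='cbddad' goto ·  ←P2
  9='a' goto d→10
  10='ad' goto ·  ←P3

BFS fail/out derivation:
  n1('d'): parent n0 fail=0; on 'd' 0 → fail=0;  out ∅∪∅=∅
  n3('c'): parent n0 fail=0; on 'c' 0 → fail=0;  out {1}∪∅={1}
  n9('a'): parent n0 fail=0; on 'a' 0 → fail=0;  out ∅∪∅=∅
  n2('db'): parent n1 fail=0; on 'b' 0 → fail=0;  out {0}∪∅={0}
  n4('cb'): parent n3 fail=0; on 'b' 0 → fail=0;  out ∅∪∅=∅
  n10('ad'): parent n9 fail=0; on 'd' 0 → fail=1;  out {3}∪∅={3}
  n5('cbd'): parent n4 fail=0; on 'd' 0 → fail=1;  out ∅∪∅=∅
  n6('cbdd'): parent n5 fail=1; on 'd' 1→0 → fail=1;  out ∅∪∅=∅
  n7('cbdda'): parent n6 fail=1; on 'a' 1→0 → fail=9;  out ∅∪∅=∅
  n8('cbddad'): parent n7 fail=9; on 'd' 9 → fail=10;  out {2}∪{3}={2,3}

Run:
i=0 'c': node 0→3  emit P1@[0:0]
i=1 'b': node 3→4
i=2 'd': node 4→5
i=3 'd': node 5→6
i=4 'a': node 6→7
i=5 'd': node 7→8  emit P2@[0:5],P3@[4:5]
i=6 'c': node 8→3 (via fail)  emit P1@[6:6]
i=7 'b': node 3→4
i=8 'd': node 4→5
i=9 'd': node 5→6
i=10 'a': node 6→7
i=11 'd': node 7→8  emit P2@[6:11],P3@[10:11]
i=12 'c': node 8→3 (via fail)  emit P1@[12:12]
i=13 'd': node 3→1 (via fail)
i=14 'c': node 1→3 (via fail)  emit P1@[14:14]
i=15 'd': node 3→1 (via fail)
i=16 'b': node 1→2  emit P0@[15:16]
i=17 'd': node 2→1 (via fail)
i=18 'b': node 1→2  emit P0@[17:18]
i=19 'd': node 2→1 (via fail)
i=20 'c': node 1→3 (via fail)  emit P1@[20:20]
i=21 'd': node 3→1 (via fail)
i=22 'd': node 1→1 (via fail)
i=23 'b': node 1→2  emit P0@[22:23]
i=24 'd': node 2→1 (via fail)
i=25 'b': node 1→2  emit P0@[24:25]
i=26 'c': node 2→3 (via fail)  emit P1@[26:26]
i=27 'a': node 3→9 (via fail)
i=28 'd': node 9→10  emit P3@[27:28]
i=29 'b': node 10→2 (via fail)  emit P0@[28:29]
i=30 'b': node 2→0 (via fail)
i=31 'd': node 0→1
i=32 'b': node 1→2  emit P0@[31:32]
i=33 'c': node 2→3 (via fail)  emit P1@[33:33]
i=34 'c': node 3→3 (via fail)  emit P1@[34:34]
i=35 'b': node 3→4
i=36 'c': node 4→3 (via fail)  emit P1@[36:36]
i=37 'c': node 3→3 (via fail)  emit P1@[37:37]
i=38 'c': node 3→3 (via fail)  emit P1@[38:38]
i=39 'b': node 3→4
i=40 'd': node 4→5
i=41 'd': node 5→6
i=42 'a': node 6→7
i=43 'd': node 7→8  emit P2@[38:43],P3@[42:43]
i=44 'd': node 8→1 (via fail)
i=45 'b': node 1→2  emit P0@[44:45]
i=46 'b': node 2→0 (via fail)
i=47 'a': node 0→9
i=48 'd': node 9→10  emit P3@[47:48]
i=49 'b': node 10→2 (via fail)  emit P0@[48:49]
i=50 'b': node 2→0 (via fail)
i=51 'b': node 0→0
i=52 'b': node 0→0
i=53 'c': node 0→3  emit P1@[53:53]
i=54 'b': node 3→4
i=55 'a': node 4→9 (via fail)
i=56 'd': node 9→10  emit P3@[55:56]
i=57 'a': node 10→9 (via fail)
i=58 'a': node 9→9 (via fail)
i=59 'c': node 9→3 (via fail)  emit P1@[59:59]
i=60 'c': node 3→3 (via fail)  emit P1@[60:60]
i=61 'a': node 3→9 (via fail)
i=62 'c': node 9→3 (via fail)  emit P1@[62:62]
i=63 'c': node 3→3 (via fail)  emit P1@[63:63]
i=64 'b': node 3→4
i=65 'd': node 4→5
i=66 'd': node 5→6
i=67 'a': node 6→7
i=68 'd': node 7→8  emit P2@[63:68],P3@[67:68]
i=69 'c': node 8→3 (via fail)  emit P1@[69:69]
i=70 'c': node 3→3 (via fail)  emit P1@[70:70]
i=71 'd': node 3→1 (via fail)
i=72 'c': node 1→3 (via fail)  emit P1@[72:72]
i=73 'd': node 3→1 (via fail)
i=74 'b': node 1→2  emit P0@[73:74]
i=75 'c': node 2→3 (via fail)  emit P1@[75:75]

Matches: [[0,1],[5,2],[5,3],[6,1],[11,2],[11,3],[12,1],[14,1],[16,0],[18,0],[20,1],[23,0],[25,0],[26,1],[28,3],[29,0],[32,0],[33,1],[34,1],[36,1],[37,1],[38,1],[43,2],[43,3],[45,0],[48,3],[49,0],[53,1],[56,3],[59,1],[60,1],[62,1],[63,1],[68,2],[68,3],[69,1],[70,1],[72,1],[74,0],[75,1]]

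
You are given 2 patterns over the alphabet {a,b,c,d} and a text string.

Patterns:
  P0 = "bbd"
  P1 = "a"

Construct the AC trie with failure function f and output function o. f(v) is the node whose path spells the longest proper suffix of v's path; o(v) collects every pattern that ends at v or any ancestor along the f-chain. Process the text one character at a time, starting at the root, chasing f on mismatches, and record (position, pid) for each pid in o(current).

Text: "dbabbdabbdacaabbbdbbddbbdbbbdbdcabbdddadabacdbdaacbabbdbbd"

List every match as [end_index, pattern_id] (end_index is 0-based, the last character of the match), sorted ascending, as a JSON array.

Build:
Trie nodes:
  n0 'ε': a→4 b→1
  n1 'b': b→2
  n2 'bb': d→3
  n3 'bbd': ·  [P0 ends]
  n4 'a': ·  [P1 ends]

Failure links (BFS by depth):
  n1('b'): parent n0 fail=0; on 'b' 0 → fail=0;  out ∅∪∅=∅
  n4('a'): parent n0 fail=0; on 'a' 0 → fail=0;  out {1}∪∅={1}
  n2('bb'): parent n1 fail=0; on 'b' 0 → fail=1;  out ∅∪∅=∅
  n3('bbd'): parent n2 fail=1; on 'd' 1→0 → fail=0;  out {0}∪∅={0}

Run:
[0] read 'd'  n0⇒n0
[1] read 'b'  n0⇒n1
[2] read 'a'  n1⇒n4 (fail-walked)  ** P1@[2:2]
[3] read 'b'  n4⇒n1 (fail-walked)
[4] read 'b'  n1⇒n2
[5] read 'd'  n2⇒n3  ** P0@[3:5]
[6] read 'a'  n3⇒n4 (fail-walked)  ** P1@[6:6]
[7] read 'b'  n4⇒n1 (fail-walked)
[8] read 'b'  n1⇒n2
[9] read 'd'  n2⇒n3  ** P0@[7:9]
[10] read 'a'  n3⇒n4 (fail-walked)  ** P1@[10:10]
[11] read 'c'  n4⇒n0 (fail-walked)
[12] read 'a'  n0⇒n4  ** P1@[12:12]
[13] read 'a'  n4⇒n4 (fail-walked)  ** P1@[13:13]
[14] read 'b'  n4⇒n1 (fail-walked)
[15] read 'b'  n1⇒n2
[16] read 'b'  n2⇒n2 (fail-walked)
[17] read 'd'  n2⇒n3  ** P0@[15:17]
[18] read 'b'  n3⇒n1 (fail-walked)
[19] read 'b'  n1⇒n2
[20] read 'd'  n2⇒n3  ** P0@[18:20]
[21] read 'd'  n3⇒n0 (fail-walked)
[22] read 'b'  n0⇒n1
[23] read 'b'  n1⇒n2
[24] read 'd'  n2⇒n3  ** P0@[22:24]
[25] read 'b'  n3⇒n1 (fail-walked)
[26] read 'b'  n1⇒n2
[27] read 'b'  n2⇒n2 (fail-walked)
[28] read 'd'  n2⇒n3  ** P0@[26:28]
[29] read 'b'  n3⇒n1 (fail-walked)
[30] read 'd'  n1⇒n0 (fail-walked)
[31] read 'c'  n0⇒n0
[32] read 'a'  n0⇒n4  ** P1@[32:32]
[33] read 'b'  n4⇒n1 (fail-walked)
[34] read 'b'  n1⇒n2
[35] read 'd'  n2⇒n3  ** P0@[33:35]
[36] read 'd'  n3⇒n0 (fail-walked)
[37] read 'd'  n0⇒n0
[38] read 'a'  n0⇒n4  ** P1@[38:38]
[39] read 'd'  n4⇒n0 (fail-walked)
[40] read 'a'  n0⇒n4  ** P1@[40:40]
[41] read 'b'  n4⇒n1 (fail-walked)
[42] read 'a'  n1⇒n4 (fail-walked)  ** P1@[42:42]
[43] read 'c'  n4⇒n0 (fail-walked)
[44] read 'd'  n0⇒n0
[45] read 'b'  n0⇒n1
[46] read 'd'  n1⇒n0 (fail-walked)
[47] read 'a'  n0⇒n4  ** P1@[47:47]
[48] read 'a'  n4⇒n4 (fail-walked)  ** P1@[48:48]
[49] read 'c'  n4⇒n0 (fail-walked)
[50] read 'b'  n0⇒n1
[51] read 'a'  n1⇒n4 (fail-walked)  ** P1@[51:51]
[52] read 'b'  n4⇒n1 (fail-walked)
[53] read 'b'  n1⇒n2
[54] read 'd'  n2⇒n3  ** P0@[52:54]
[55] read 'b'  n3⇒n1 (fail-walked)
[56] read 'b'  n1⇒n2
[57] read 'd'  n2⇒n3  ** P0@[55:57]

Matches: [[2,1],[5,0],[6,1],[9,0],[10,1],[12,1],[13,1],[17,0],[20,0],[24,0],[28,0],[32,1],[35,0],[38,1],[40,1],[42,1],[47,1],[48,1],[51,1],[54,0],[57,0]]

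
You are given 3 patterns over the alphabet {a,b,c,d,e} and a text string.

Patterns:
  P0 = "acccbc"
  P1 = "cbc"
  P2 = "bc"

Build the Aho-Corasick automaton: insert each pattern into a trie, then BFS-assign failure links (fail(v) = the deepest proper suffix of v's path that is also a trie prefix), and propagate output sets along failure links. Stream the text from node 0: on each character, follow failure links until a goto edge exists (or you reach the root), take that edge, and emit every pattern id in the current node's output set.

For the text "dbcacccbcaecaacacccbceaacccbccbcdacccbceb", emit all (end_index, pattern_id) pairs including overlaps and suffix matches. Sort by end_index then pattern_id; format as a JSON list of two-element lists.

Build automaton:
Trie nodes:
  n0 'ε': a→1 b→10 c→7
  n1 'a': c→2
  n2 'ac': c→3
  n3 'acc': c→4
  n4 'accc': b→5
  n5 'acccb': c→6
  n6 'acccbc': ·  [P0 ends]
  n7 'c': b→8
  n8 'cb': c→9
  n9 'cbc': ·  [P1 ends]
  n10 'b': c→11
  n11 'bc': ·  [P2 ends]

Failure links (BFS by depth):
  n1('a'): parent n0 fail=0; on 'a' 0 → fail=0;  out ∅∪∅=∅
  n7('c'): parent n0 fail=0; on 'c' 0 → fail=0;  out ∅∪∅=∅
  n10('b'): parent n0 fail=0; on 'b' 0 → fail=0;  out ∅∪∅=∅
  n2('ac'): parent n1 fail=0; on 'c' 0 → fail=7;  out ∅∪∅=∅
  n8('cb'): parent n7 fail=0; on 'b' 0 → fail=10;  out ∅∪∅=∅
  n11('bc'): parent n10 fail=0; on 'c' 0 → fail=7;  out {2}∪∅={2}
  n3('acc'): parent n2 fail=7; on 'c' 7→0 → fail=7;  out ∅∪∅=∅
  n9('cbc'): parent n8 fail=10; on 'c' 10 → fail=11;  out {1}∪{2}={1,2}
  n4('accc'): parent n3 fail=7; on 'c' 7→0 → fail=7;  out ∅∪∅=∅
  n5('acccb'): parent n4 fail=7; on 'b' 7 → fail=8;  out ∅∪∅=∅
  n6('acccbc'): parent n5 fail=8; on 'c' 8 → fail=9;  out {0}∪{1,2}={0,1,2}

Scan:
pos 0 'd': at 0
pos 1 'b': at 10
pos 2 'c': at 11  ** P2@[1:2]
pos 3 'a': at 1 ·f
pos 4 'c': at 2
pos 5 'c': at 3
pos 6 'c': at 4
pos 7 'b': at 5
pos 8 'c': at 6  ** P0@[3:8],P1@[6:8],P2@[7:8]
pos 9 'a': at 1 ·f
pos 10 'e': at 0 ·f
pos 11 'c': at 7
pos 12 'a': at 1 ·f
pos 13 'a': at 1 ·f
pos 14 'c': at 2
pos 15 'a': at 1 ·f
pos 16 'c': at 2
pos 17 'c': at 3
pos 18 'c': at 4
pos 19 'b': at 5
pos 20 'c': at 6  ** P0@[15:20],P1@[18:20],P2@[19:20]
pos 21 'e': at 0 ·f
pos 22 'a': at 1
pos 23 'a': at 1 ·f
pos 24 'c': at 2
pos 25 'c': at 3
pos 26 'c': at 4
pos 27 'b': at 5
pos 28 'c': at 6  ** P0@[23:28],P1@[26:28],P2@[27:28]
pos 29 'c': at 7 ·f
pos 30 'b': at 8
pos 31 'c': at 9  ** P1@[29:31],P2@[30:31]
pos 32 'd': at 0 ·f
pos 33 'a': at 1
pos 34 'c': at 2
pos 35 'c': at 3
pos 36 'c': at 4
pos 37 'b': at 5
pos 38 'c': at 6  ** P0@[33:38],P1@[36:38],P2@[37:38]
pos 39 'e': at 0 ·f
pos 40 'b': at 10

Result: [[2,2],[8,0],[8,1],[8,2],[20,0],[20,1],[20,2],[28,0],[28,1],[28,2],[31,1],[31,2],[38,0],[38,1],[38,2]]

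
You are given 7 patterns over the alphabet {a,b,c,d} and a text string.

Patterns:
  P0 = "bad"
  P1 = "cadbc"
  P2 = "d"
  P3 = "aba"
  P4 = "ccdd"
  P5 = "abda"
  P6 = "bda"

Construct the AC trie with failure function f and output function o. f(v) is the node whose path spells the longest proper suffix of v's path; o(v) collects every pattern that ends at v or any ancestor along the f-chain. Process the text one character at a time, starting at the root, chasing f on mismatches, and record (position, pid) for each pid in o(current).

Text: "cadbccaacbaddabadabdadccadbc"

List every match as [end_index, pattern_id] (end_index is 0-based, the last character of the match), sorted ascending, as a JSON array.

Construct AC machine:
Trie (insert patterns):
  0='ε' goto a→10 b→1 c→4 d→9
  1='b' goto a→2 d→18
  2='ba' goto d→3
  3='bad' goto ·  [P0 ends]
  4='c' goto a→5 c→13
  5='ca' goto d→6
  6='cad' goto b→7
  7='cadb' goto c→8
  8='cadbc' goto ·  [P1 ends]
  9='d' goto ·  [P2 ends]
  10='a' goto b→11
  11='ab' goto a→12 d→16
  12='aba' goto ·  [P3 ends]
  13='cc' goto d→14
  14='ccd' goto d→15
  15='ccdd' goto ·  [P4 ends]
  16='abd' goto a→17
  17='abda' goto ·  [P5 ends]
  18='bd' goto a→19
  19='bda' goto ·  [P6 ends]

Failure links (BFS by depth):
  n1('b'): parent n0 fail=0; on 'b' 0 → fail=0;  out ∅∪∅=∅
  n4('c'): parent n0 fail=0; on 'c' 0 → fail=0;  out ∅∪∅=∅
  n9('d'): parent n0 fail=0; on 'd' 0 → fail=0;  out {2}∪∅={2}
  n10('a'): parent n0 fail=0; on 'a' 0 → fail=0;  out ∅∪∅=∅
  n2('ba'): parent n1 fail=0; on 'a' 0 → fail=10;  out ∅∪∅=∅
  n5('ca'): parent n4 fail=0; on 'a' 0 → fail=10;  out ∅∪∅=∅
  n11('ab'): parent n10 fail=0; on 'b' 0 → fail=1;  out ∅∪∅=∅
  n13('cc'): parent n4 fail=0; on 'c' 0 → fail=4;  out ∅∪∅=∅
  n18('bd'): parent n1 fail=0; on 'd' 0 → fail=9;  out ∅∪{2}={2}
  n3('bad'): parent n2 fail=10; on 'd' 10→0 → fail=9;  out {0}∪{2}={0,2}
  n6('cad'): parent n5 fail=10; on 'd' 10→0 → fail=9;  out ∅∪{2}={2}
  n12('aba'): parent n11 fail=1; on 'a' 1 → fail=2;  out {3}∪∅={3}
  n14('ccd'): parent n13 fail=4; on 'd' 4→0 → fail=9;  out ∅∪{2}={2}
  n16('abd'): parent n11 fail=1; on 'd' 1 → fail=18;  out ∅∪{2}={2}
  n19('bda'): parent n18 fail=9; on 'a' 9→0 → fail=10;  out {6}∪∅={6}
  n7('cadb'): parent n6 fail=9; on 'b' 9→0 → fail=1;  out ∅∪∅=∅
  n15('ccdd'): parent n14 fail=9; on 'd' 9→0 → fail=9;  out {4}∪{2}={2,4}
  n17('abda'): parent n16 fail=18; on 'a' 18 → fail=19;  out {5}∪{6}={5,6}
  n8('cadbc'): parent n7 fail=1; on 'c' 1→0 → fail=4;  out {1}∪∅={1}

Run:
pos 0 'c': at 4
pos 1 'a': at 5
pos 2 'd': at 6  ** P2@[2:2]
pos 3 'b': at 7
pos 4 'c': at 8  ** P1@[0:4]
pos 5 'c': at 13 ·f
pos 6 'a': at 5 ·f
pos 7 'a': at 10 ·f
pos 8 'c': at 4 ·f
pos 9 'b': at 1 ·f
pos 10 'a': at 2
pos 11 'd': at 3  ** P0@[9:11],P2@[11:11]
pos 12 'd': at 9 ·f  ** P2@[12:12]
pos 13 'a': at 10 ·f
pos 14 'b': at 11
pos 15 'a': at 12  ** P3@[13:15]
pos 16 'd': at 3 ·f  ** P0@[14:16],P2@[16:16]
pos 17 'a': at 10 ·f
pos 18 'b': at 11
pos 19 'd': at 16  ** P2@[19:19]
pos 20 'a': at 17  ** P5@[17:20],P6@[18:20]
pos 21 'd': at 9 ·f  ** P2@[21:21]
pos 22 'c': at 4 ·f
pos 23 'c': at 13
pos 24 'a': at 5 ·f
pos 25 'd': at 6  ** P2@[25:25]
pos 26 'b': at 7
pos 27 'c': at 8  ** P1@[23:27]

Matches: [[2,2],[4,1],[11,0],[11,2],[12,2],[15,3],[16,0],[16,2],[19,2],[20,5],[20,6],[21,2],[25,2],[27,1]]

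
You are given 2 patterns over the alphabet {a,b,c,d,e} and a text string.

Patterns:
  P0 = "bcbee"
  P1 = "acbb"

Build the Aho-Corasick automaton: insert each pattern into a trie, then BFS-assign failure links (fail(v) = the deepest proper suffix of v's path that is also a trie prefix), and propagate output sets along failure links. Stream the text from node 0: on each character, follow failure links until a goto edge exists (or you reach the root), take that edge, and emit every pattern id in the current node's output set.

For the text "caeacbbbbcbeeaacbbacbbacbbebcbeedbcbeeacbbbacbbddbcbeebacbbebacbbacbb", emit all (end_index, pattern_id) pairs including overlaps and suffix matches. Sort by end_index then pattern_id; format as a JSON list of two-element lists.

Construct AC machine:
Trie nodes:
  0='ε' goto a→6 b→1
  1='b' goto c→2
  2='bc' goto b→3
  3='bcb' goto e→4
  4='bcbe' goto e→5
  5='bcbee' goto ·  [P0 ends]
  6='a' goto c→7
  7='ac' goto b→8
  8='acb' goto b→9
  9='acbb' goto ·  [P1 ends]

Failure links (BFS by depth):
  fail(1) 'b': from fail(0)=0 chase 'b': 0 ⇒ 0;  out=∅∪out(0)=∅
  fail(6) 'a': from fail(0)=0 chase 'a': 0 ⇒ 0;  out=∅∪out(0)=∅
  fail(2) 'bc': from fail(1)=0 chase 'c': 0 ⇒ 0;  out=∅∪out(0)=∅
  fail(7) 'ac': from fail(6)=0 chase 'c': 0 ⇒ 0;  out=∅∪out(0)=∅
  fail(3) 'bcb': from fail(2)=0 chase 'b': 0 ⇒ 1;  out=∅∪out(1)=∅
  fail(8) 'acb': from fail(7)=0 chase 'b': 0 ⇒ 1;  out=∅∪out(1)=∅
  fail(4) 'bcbe': from fail(3)=1 chase 'e': 1→0 ⇒ 0;  out=∅∪out(0)=∅
  fail(9) 'acbb': from fail(8)=1 chase 'b': 1→0 ⇒ 1;  out={1}∪out(1)={1}
  fail(5) 'bcbee': from fail(4)=0 chase 'e': 0 ⇒ 0;  out={0}∪out(0)={0}

Run:
[0] read 'c'  n0⇒n0
[1] read 'a'  n0⇒n6
[2] read 'e'  n6⇒n0 (via fail)
[3] read 'a'  n0⇒n6
[4] read 'c'  n6⇒n7
[5] read 'b'  n7⇒n8
[6] read 'b'  n8⇒n9  emit P1@[3:6]
[7] read 'b'  n9⇒n1 (via fail)
[8] read 'b'  n1⇒n1 (via fail)
[9] read 'c'  n1⇒n2
[10] read 'b'  n2⇒n3
[11] read 'e'  n3⇒n4
[12] read 'e'  n4⇒n5  emit P0@[8:12]
[13] read 'a'  n5⇒n6 (via fail)
[14] read 'a'  n6⇒n6 (via fail)
[15] read 'c'  n6⇒n7
[16] read 'b'  n7⇒n8
[17] read 'b'  n8⇒n9  emit P1@[14:17]
[18] read 'a'  n9⇒n6 (via fail)
[19] read 'c'  n6⇒n7
[20] read 'b'  n7⇒n8
[21] read 'b'  n8⇒n9  emit P1@[18:21]
[22] read 'a'  n9⇒n6 (via fail)
[23] read 'c'  n6⇒n7
[24] read 'b'  n7⇒n8
[25] read 'b'  n8⇒n9  emit P1@[22:25]
[26] read 'e'  n9⇒n0 (via fail)
[27] read 'b'  n0⇒n1
[28] read 'c'  n1⇒n2
[29] read 'b'  n2⇒n3
[30] read 'e'  n3⇒n4
[31] read 'e'  n4⇒n5  emit P0@[27:31]
[32] read 'd'  n5⇒n0 (via fail)
[33] read 'b'  n0⇒n1
[34] read 'c'  n1⇒n2
[35] read 'b'  n2⇒n3
[36] read 'e'  n3⇒n4
[37] read 'e'  n4⇒n5  emit P0@[33:37]
[38] read 'a'  n5⇒n6 (via fail)
[39] read 'c'  n6⇒n7
[40] read 'b'  n7⇒n8
[41] read 'b'  n8⇒n9  emit P1@[38:41]
[42] read 'b'  n9⇒n1 (via fail)
[43] read 'a'  n1⇒n6 (via fail)
[44] read 'c'  n6⇒n7
[45] read 'b'  n7⇒n8
[46] read 'b'  n8⇒n9  emit P1@[43:46]
[47] read 'd'  n9⇒n0 (via fail)
[48] read 'd'  n0⇒n0
[49] read 'b'  n0⇒n1
[50] read 'c'  n1⇒n2
[51] read 'b'  n2⇒n3
[52] read 'e'  n3⇒n4
[53] read 'e'  n4⇒n5  emit P0@[49:53]
[54] read 'b'  n5⇒n1 (via fail)
[55] read 'a'  n1⇒n6 (via fail)
[56] read 'c'  n6⇒n7
[57] read 'b'  n7⇒n8
[58] read 'b'  n8⇒n9  emit P1@[55:58]
[59] read 'e'  n9⇒n0 (via fail)
[60] read 'b'  n0⇒n1
[61] read 'a'  n1⇒n6 (via fail)
[62] read 'c'  n6⇒n7
[63] read 'b'  n7⇒n8
[64] read 'b'  n8⇒n9  emit P1@[61:64]
[65] read 'a'  n9⇒n6 (via fail)
[66] read 'c'  n6⇒n7
[67] read 'b'  n7⇒n8
[68] read 'b'  n8⇒n9  emit P1@[65:68]

Matches: [[6,1],[12,0],[17,1],[21,1],[25,1],[31,0],[37,0],[41,1],[46,1],[53,0],[58,1],[64,1],[68,1]]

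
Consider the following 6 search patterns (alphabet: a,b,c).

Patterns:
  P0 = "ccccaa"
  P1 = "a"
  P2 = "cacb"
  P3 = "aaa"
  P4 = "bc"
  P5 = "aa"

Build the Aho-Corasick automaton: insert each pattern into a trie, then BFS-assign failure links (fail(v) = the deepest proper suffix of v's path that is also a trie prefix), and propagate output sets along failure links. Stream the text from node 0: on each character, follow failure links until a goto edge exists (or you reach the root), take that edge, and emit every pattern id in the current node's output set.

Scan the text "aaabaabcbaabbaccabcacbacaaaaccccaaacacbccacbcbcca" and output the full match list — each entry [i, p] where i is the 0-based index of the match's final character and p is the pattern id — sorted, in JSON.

Build automaton:
Trie nodes:
  0='ε' goto a→7 b→13 c→1
  1='c' goto a→8 c→2
  2='cc' goto c→3
  3='ccc' goto c→4
  4='cccc' goto a→5
  5='cccca' goto a→6
  6='ccccaa' goto ·  ←P0
  7='a' goto a→11  ←P1
  8='ca' goto c→9
  9='cac' goto b→10
  10='cacb' goto ·  ←P2
  11='aa' goto a→12  ←P5
  12='aaa' goto ·  ←P3
  13='b' goto c→14
  14='bc' goto ·  ←P4

BFS fail/out derivation:
  fail(1) 'c': from fail(0)=0 chase 'c': 0 ⇒ 0;  out=∅∪out(0)=∅
  fail(7) 'a': from fail(0)=0 chase 'a': 0 ⇒ 0;  out={1}∪out(0)={1}
  fail(13) 'b': from fail(0)=0 chase 'b': 0 ⇒ 0;  out=∅∪out(0)=∅
  fail(2) 'cc': from fail(1)=0 chase 'c': 0 ⇒ 1;  out=∅∪out(1)=∅
  fail(8) 'ca': from fail(1)=0 chase 'a': 0 ⇒ 7;  out=∅∪out(7)={1}
  fail(11) 'aa': from fail(7)=0 chase 'a': 0 ⇒ 7;  out={5}∪out(7)={1,5}
  fail(14) 'bc': from fail(13)=0 chase 'c': 0 ⇒ 1;  out={4}∪out(1)={4}
  fail(3) 'ccc': from fail(2)=1 chase 'c': 1 ⇒ 2;  out=∅∪out(2)=∅
  fail(9) 'cac': from fail(8)=7 chase 'c': 7→0 ⇒ 1;  out=∅∪out(1)=∅
  fail(12) 'aaa': from fail(11)=7 chase 'a': 7 ⇒ 11;  out={3}∪out(11)={1,3,5}
  fail(4) 'cccc': from fail(3)=2 chase 'c': 2 ⇒ 3;  out=∅∪out(3)=∅
  fail(10) 'cacb': from fail(9)=1 chase 'b': 1→0 ⇒ 13;  out={2}∪out(13)={2}
  fail(5) 'cccca': from fail(4)=3 chase 'a': 3→2→1 ⇒ 8;  out=∅∪out(8)={1}
  fail(6) 'ccccaa': from fail(5)=8 chase 'a': 8→7 ⇒ 11;  out={0}∪out(11)={0,1,5}

Text stream:
[0] read 'a'  n0⇒n7  ** P1@[0:0]
[1] read 'a'  n7⇒n11  ** P1@[1:1],P5@[0:1]
[2] read 'a'  n11⇒n12  ** P1@[2:2],P3@[0:2],P5@[1:2]
[3] read 'b'  n12⇒n13 (via fail)
[4] read 'a'  n13⇒n7 (via fail)  ** P1@[4:4]
[5] read 'a'  n7⇒n11  ** P1@[5:5],P5@[4:5]
[6] read 'b'  n11⇒n13 (via fail)
[7] read 'c'  n13⇒n14  ** P4@[6:7]
[8] read 'b'  n14⇒n13 (via fail)
[9] read 'a'  n13⇒n7 (via fail)  ** P1@[9:9]
[10] read 'a'  n7⇒n11  ** P1@[10:10],P5@[9:10]
[11] read 'b'  n11⇒n13 (via fail)
[12] read 'b'  n13⇒n13 (via fail)
[13] read 'a'  n13⇒n7 (via fail)  ** P1@[13:13]
[14] read 'c'  n7⇒n1 (via fail)
[15] read 'c'  n1⇒n2
[16] read 'a'  n2⇒n8 (via fail)  ** P1@[16:16]
[17] read 'b'  n8⇒n13 (via fail)
[18] read 'c'  n13⇒n14  ** P4@[17:18]
[19] read 'a'  n14⇒n8 (via fail)  ** P1@[19:19]
[20] read 'c'  n8⇒n9
[21] read 'b'  n9⇒n10  ** P2@[18:21]
[22] read 'a'  n10⇒n7 (via fail)  ** P1@[22:22]
[23] read 'c'  n7⇒n1 (via fail)
[24] read 'a'  n1⇒n8  ** P1@[24:24]
[25] read 'a'  n8⇒n11 (via fail)  ** P1@[25:25],P5@[24:25]
[26] read 'a'  n11⇒n12  ** P1@[26:26],P3@[24:26],P5@[25:26]
[27] read 'a'  n12⇒n12 (via fail)  ** P1@[27:27],P3@[25:27],P5@[26:27]
[28] read 'c'  n12⇒n1 (via fail)
[29] read 'c'  n1⇒n2
[30] read 'c'  n2⇒n3
[31] read 'c'  n3⇒n4
[32] read 'a'  n4⇒n5  ** P1@[32:32]
[33] read 'a'  n5⇒n6  ** P0@[28:33],P1@[33:33],P5@[32:33]
[34] read 'a'  n6⇒n12 (via fail)  ** P1@[34:34],P3@[32:34],P5@[33:34]
[35] read 'c'  n12⇒n1 (via fail)
[36] read 'a'  n1⇒n8  ** P1@[36:36]
[37] read 'c'  n8⇒n9
[38] read 'b'  n9⇒n10  ** P2@[35:38]
[39] read 'c'  n10⇒n14 (via fail)  ** P4@[38:39]
[40] read 'c'  n14⇒n2 (via fail)
[41] read 'a'  n2⇒n8 (via fail)  ** P1@[41:41]
[42] read 'c'  n8⇒n9
[43] read 'b'  n9⇒n10  ** P2@[40:43]
[44] read 'c'  n10⇒n14 (via fail)  ** P4@[43:44]
[45] read 'b'  n14⇒n13 (via fail)
[46] read 'c'  n13⇒n14  ** P4@[45:46]
[47] read 'c'  n14⇒n2 (via fail)
[48] read 'a'  n2⇒n8 (via fail)  ** P1@[48:48]

All matches (sorted): [[0,1],[1,1],[1,5],[2,1],[2,3],[2,5],[4,1],[5,1],[5,5],[7,4],[9,1],[10,1],[10,5],[13,1],[16,1],[18,4],[19,1],[21,2],[22,1],[24,1],[25,1],[25,5],[26,1],[26,3],[26,5],[27,1],[27,3],[27,5],[32,1],[33,0],[33,1],[33,5],[34,1],[34,3],[34,5],[36,1],[38,2],[39,4],[41,1],[43,2],[44,4],[46,4],[48,1]]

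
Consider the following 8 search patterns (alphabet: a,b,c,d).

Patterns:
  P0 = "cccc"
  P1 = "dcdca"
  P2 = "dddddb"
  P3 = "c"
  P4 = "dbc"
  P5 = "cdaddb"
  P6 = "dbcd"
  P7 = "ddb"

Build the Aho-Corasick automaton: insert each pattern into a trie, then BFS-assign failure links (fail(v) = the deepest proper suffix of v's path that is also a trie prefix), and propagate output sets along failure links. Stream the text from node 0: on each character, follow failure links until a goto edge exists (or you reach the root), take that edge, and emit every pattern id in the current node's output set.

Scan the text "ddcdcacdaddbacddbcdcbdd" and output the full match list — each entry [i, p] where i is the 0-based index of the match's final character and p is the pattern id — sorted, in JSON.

Construct AC machine:
Trie (insert patterns):
  0='ε' goto c→1 d→5
  1='c' goto c→2 d→17  [P3 ends]
  2='cc' goto c→3
  3='ccc' goto c→4
  4='cccc' goto ·  [P0 ends]
  5='d' goto b→15 c→6 d→10
  6='dc' goto d→7
  7='dcd' goto c→8
  8='dcdc' goto a→9
  9='dcdca' goto ·  [P1 ends]
  10='dd' goto b→23 d→11
  11='ddd' goto d→12
  12='dddd' goto d→13
  13='ddddd' goto b→14
  14='dddddb' goto ·  [P2 ends]
  15='db' goto c→16
  16='dbc' goto d→22  [P4 ends]
  17='cd' goto a→18
  18='cda' goto d→19
  19='cdad' goto d→20
  20='cdadd' goto b→21
  21='cdaddb' goto ·  [P5 ends]
  22='dbcd' goto ·  [P6 ends]
  23='ddb' goto ·  [P7 ends]

Failure links (BFS by depth):
  fail(1) 'c': from fail(0)=0 chase 'c': 0 ⇒ 0;  out={3}∪out(0)={3}
  fail(5) 'd': from fail(0)=0 chase 'd': 0 ⇒ 0;  out=∅∪out(0)=∅
  fail(2) 'cc': from fail(1)=0 chase 'c': 0 ⇒ 1;  out=∅∪out(1)={3}
  fail(6) 'dc': from fail(5)=0 chase 'c': 0 ⇒ 1;  out=∅∪out(1)={3}
  fail(10) 'dd': from fail(5)=0 chase 'd': 0 ⇒ 5;  out=∅∪out(5)=∅
  fail(15) 'db': from fail(5)=0 chase 'b': 0 ⇒ 0;  out=∅∪out(0)=∅
  fail(17) 'cd': from fail(1)=0 chase 'd': 0 ⇒ 5;  out=∅∪out(5)=∅
  fail(3) 'ccc': from fail(2)=1 chase 'c': 1 ⇒ 2;  out=∅∪out(2)={3}
  fail(7) 'dcd': from fail(6)=1 chase 'd': 1 ⇒ 17;  out=∅∪out(17)=∅
  fail(11) 'ddd': from fail(10)=5 chase 'd': 5 ⇒ 10;  out=∅∪out(10)=∅
  fail(16) 'dbc': from fail(15)=0 chase 'c': 0 ⇒ 1;  out={4}∪out(1)={3,4}
  fail(18) 'cda': from fail(17)=5 chase 'a': 5→0 ⇒ 0;  out=∅∪out(0)=∅
  fail(23) 'ddb': from fail(10)=5 chase 'b': 5 ⇒ 15;  out={7}∪out(15)={7}
  fail(4) 'cccc': from fail(3)=2 chase 'c': 2 ⇒ 3;  out={0}∪out(3)={0,3}
  fail(8) 'dcdc': from fail(7)=17 chase 'c': 17→5 ⇒ 6;  out=∅∪out(6)={3}
  fail(12) 'dddd': from fail(11)=10 chase 'd': 10 ⇒ 11;  out=∅∪out(11)=∅
  fail(19) 'cdad': from fail(18)=0 chase 'd': 0 ⇒ 5;  out=∅∪out(5)=∅
  fail(22) 'dbcd': from fail(16)=1 chase 'd': 1 ⇒ 17;  out={6}∪out(17)={6}
  fail(9) 'dcdca': from fail(8)=6 chase 'a': 6→1→0 ⇒ 0;  out={1}∪out(0)={1}
  fail(13) 'ddddd': from fail(12)=11 chase 'd': 11 ⇒ 12;  out=∅∪out(12)=∅
  fail(20) 'cdadd': from fail(19)=5 chase 'd': 5 ⇒ 10;  out=∅∪out(10)=∅
  fail(14) 'dddddb': from fail(13)=12 chase 'b': 12→11→10 ⇒ 23;  out={2}∪out(23)={2,7}
  fail(21) 'cdaddb': from fail(20)=10 chase 'b': 10 ⇒ 23;  out={5}∪out(23)={5,7}

Text stream:
[0] read 'd'  n0⇒n5
[1] read 'd'  n5⇒n10
[2] read 'c'  n10⇒n6 (via fail)  emit P3@[2:2]
[3] read 'd'  n6⇒n7
[4] read 'c'  n7⇒n8  emit P3@[4:4]
[5] read 'a'  n8⇒n9  emit P1@[1:5]
[6] read 'c'  n9⇒n1 (via fail)  emit P3@[6:6]
[7] read 'd'  n1⇒n17
[8] read 'a'  n17⇒n18
[9] read 'd'  n18⇒n19
[10] read 'd'  n19⇒n20
[11] read 'b'  n20⇒n21  emit P5@[6:11],P7@[9:11]
[12] read 'a'  n21⇒n0 (via fail)
[13] read 'c'  n0⇒n1  emit P3@[13:13]
[14] read 'd'  n1⇒n17
[15] read 'd'  n17⇒n10 (via fail)
[16] read 'b'  n10⇒n23  emit P7@[14:16]
[17] read 'c'  n23⇒n16 (via fail)  emit P3@[17:17],P4@[15:17]
[18] read 'd'  n16⇒n22  emit P6@[15:18]
[19] read 'c'  n22⇒n6 (via fail)  emit P3@[19:19]
[20] read 'b'  n6⇒n0 (via fail)
[21] read 'd'  n0⇒n5
[22] read 'd'  n5⇒n10

Result: [[2,3],[4,3],[5,1],[6,3],[11,5],[11,7],[13,3],[16,7],[17,3],[17,4],[18,6],[19,3]]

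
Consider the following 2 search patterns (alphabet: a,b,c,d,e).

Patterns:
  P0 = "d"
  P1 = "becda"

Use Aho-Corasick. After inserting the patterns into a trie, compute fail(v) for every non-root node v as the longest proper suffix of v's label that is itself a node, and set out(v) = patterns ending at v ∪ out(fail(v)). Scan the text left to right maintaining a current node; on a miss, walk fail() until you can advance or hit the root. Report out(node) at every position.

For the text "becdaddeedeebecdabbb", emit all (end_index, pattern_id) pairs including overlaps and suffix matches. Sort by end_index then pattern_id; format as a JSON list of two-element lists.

Construct AC machine:
Trie nodes:
  n0 'ε': b→2 d→1
  n1 'd': ·  [P0 ends]
  n2 'b': e→3
  n3 'be': c→4
  n4 'bec': d→5
  n5 'becd': a→6
  n6 'becda': ·  [P1 ends]

BFS fail/out derivation:
  n1('d'): parent n0 fail=0; on 'd' 0 → fail=0;  out {0}∪∅={0}
  n2('b'): parent n0 fail=0; on 'b' 0 → fail=0;  out ∅∪∅=∅
  n3('be'): parent n2 fail=0; on 'e' 0 → fail=0;  out ∅∪∅=∅
  n4('bec'): parent n3 fail=0; on 'c' 0 → fail=0;  out ∅∪∅=∅
  n5('becd'): parent n4 fail=0; on 'd' 0 → fail=1;  out ∅∪{0}={0}
  n6('becda'): parent n5 fail=1; on 'a' 1→0 → fail=0;  out {1}∪∅={1}

Scan:
pos 0 'b': at 2
pos 1 'e': at 3
pos 2 'c': at 4
pos 3 'd': at 5  emit P0@[3:3]
pos 4 'a': at 6  emit P1@[0:4]
pos 5 'd': at 1 (fail-walked)  emit P0@[5:5]
pos 6 'd': at 1 (fail-walked)  emit P0@[6:6]
pos 7 'e': at 0 (fail-walked)
pos 8 'e': at 0
pos 9 'd': at 1  emit P0@[9:9]
pos 10 'e': at 0 (fail-walked)
pos 11 'e': at 0
pos 12 'b': at 2
pos 13 'e': at 3
pos 14 'c': at 4
pos 15 'd': at 5  emit P0@[15:15]
pos 16 'a': at 6  emit P1@[12:16]
pos 17 'b': at 2 (fail-walked)
pos 18 'b': at 2 (fail-walked)
pos 19 'b': at 2 (fail-walked)

Matches: [[3,0],[4,1],[5,0],[6,0],[9,0],[15,0],[16,1]]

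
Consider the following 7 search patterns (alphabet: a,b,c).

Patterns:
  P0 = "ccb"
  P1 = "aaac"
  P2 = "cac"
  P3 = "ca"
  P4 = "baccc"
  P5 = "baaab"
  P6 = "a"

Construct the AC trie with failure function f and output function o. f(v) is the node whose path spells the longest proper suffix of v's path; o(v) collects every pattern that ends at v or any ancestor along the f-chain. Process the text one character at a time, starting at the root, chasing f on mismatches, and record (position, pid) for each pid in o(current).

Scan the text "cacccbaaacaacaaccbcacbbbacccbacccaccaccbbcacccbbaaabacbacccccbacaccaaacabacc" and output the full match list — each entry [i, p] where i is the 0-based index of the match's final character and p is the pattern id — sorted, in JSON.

Build:
Trie (insert patterns):
  n0 'ε': a→4 b→10 c→1
  n1 'c': a→8 c→2
  n2 'cc': b→3
  n3 'ccb': ·  ←P0
  n4 'a': a→5  ←P6
  n5 'aa': a→6
  n6 'aaa': c→7
  n7 'aaac': ·  ←P1
  n8 'ca': c→9  ←P3
  n9 'cac': ·  ←P2
  n10 'b': a→11
  n11 'ba': a→15 c→12
  n12 'bac': c→13
  n13 'bacc': c→14
  n14 'baccc': ·  ←P4
  n15 'baa': a→16
  n16 'baaa': b→17
  n17 'baaab': ·  ←P5

Failure links (BFS by depth):
  fail(1) 'c': from fail(0)=0 chase 'c': 0 ⇒ 0;  out=∅∪out(0)=∅
  fail(4) 'a': from fail(0)=0 chase 'a': 0 ⇒ 0;  out={6}∪out(0)={6}
  fail(10) 'b': from fail(0)=0 chase 'b': 0 ⇒ 0;  out=∅∪out(0)=∅
  fail(2) 'cc': from fail(1)=0 chase 'c': 0 ⇒ 1;  out=∅∪out(1)=∅
  fail(5) 'aa': from fail(4)=0 chase 'a': 0 ⇒ 4;  out=∅∪out(4)={6}
  fail(8) 'ca': from fail(1)=0 chase 'a': 0 ⇒ 4;  out={3}∪out(4)={3,6}
  fail(11) 'ba': from fail(10)=0 chase 'a': 0 ⇒ 4;  out=∅∪out(4)={6}
  fail(3) 'ccb': from fail(2)=1 chase 'b': 1→0 ⇒ 10;  out={0}∪out(10)={0}
  fail(6) 'aaa': from fail(5)=4 chase 'a': 4 ⇒ 5;  out=∅∪out(5)={6}
  fail(9) 'cac': from fail(8)=4 chase 'c': 4→0 ⇒ 1;  out={2}∪out(1)={2}
  fail(12) 'bac': from fail(11)=4 chase 'c': 4→0 ⇒ 1;  out=∅∪out(1)=∅
  fail(15) 'baa': from fail(11)=4 chase 'a': 4 ⇒ 5;  out=∅∪out(5)={6}
  fail(7) 'aaac': from fail(6)=5 chase 'c': 5→4→0 ⇒ 1;  out={1}∪out(1)={1}
  fail(13) 'bacc': from fail(12)=1 chase 'c': 1 ⇒ 2;  out=∅∪out(2)=∅
  fail(16) 'baaa': from fail(15)=5 chase 'a': 5 ⇒ 6;  out=∅∪out(6)={6}
  fail(14) 'baccc': from fail(13)=2 chase 'c': 2→1 ⇒ 2;  out={4}∪out(2)={4}
  fail(17) 'baaab': from fail(16)=6 chase 'b': 6→5→4→0 ⇒ 10;  out={5}∪out(10)={5}

Scan:
[0] read 'c'  n0⇒n1
[1] read 'a'  n1⇒n8  ** P3@[0:1],P6@[1:1]
[2] read 'c'  n8⇒n9  ** P2@[0:2]
[3] read 'c'  n9⇒n2 ·f
[4] read 'c'  n2⇒n2 ·f
[5] read 'b'  n2⇒n3  ** P0@[3:5]
[6] read 'a'  n3⇒n11 ·f  ** P6@[6:6]
[7] read 'a'  n11⇒n15  ** P6@[7:7]
[8] read 'a'  n15⇒n16  ** P6@[8:8]
[9] read 'c'  n16⇒n7 ·f  ** P1@[6:9]
[10] read 'a'  n7⇒n8 ·f  ** P3@[9:10],P6@[10:10]
[11] read 'a'  n8⇒n5 ·f  ** P6@[11:11]
[12] read 'c'  n5⇒n1 ·f
[13] read 'a'  n1⇒n8  ** P3@[12:13],P6@[13:13]
[14] read 'a'  n8⇒n5 ·f  ** P6@[14:14]
[15] read 'c'  n5⇒n1 ·f
[16] read 'c'  n1⇒n2
[17] read 'b'  n2⇒n3  ** P0@[15:17]
[18] read 'c'  n3⇒n1 ·f
[19] read 'a'  n1⇒n8  ** P3@[18:19],P6@[19:19]
[20] read 'c'  n8⇒n9  ** P2@[18:20]
[21] read 'b'  n9⇒n10 ·f
[22] read 'b'  n10⇒n10 ·f
[23] read 'b'  n10⇒n10 ·f
[24] read 'a'  n10⇒n11  ** P6@[24:24]
[25] read 'c'  n11⇒n12
[26] read 'c'  n12⇒n13
[27] read 'c'  n13⇒n14  ** P4@[23:27]
[28] read 'b'  n14⇒n3 ·f  ** P0@[26:28]
[29] read 'a'  n3⇒n11 ·f  ** P6@[29:29]
[30] read 'c'  n11⇒n12
[31] read 'c'  n12⇒n13
[32] read 'c'  n13⇒n14  ** P4@[28:32]
[33] read 'a'  n14⇒n8 ·f  ** P3@[32:33],P6@[33:33]
[34] read 'c'  n8⇒n9  ** P2@[32:34]
[35] read 'c'  n9⇒n2 ·f
[36] read 'a'  n2⇒n8 ·f  ** P3@[35:36],P6@[36:36]
[37] read 'c'  n8⇒n9  ** P2@[35:37]
[38] read 'c'  n9⇒n2 ·f
[39] read 'b'  n2⇒n3  ** P0@[37:39]
[40] read 'b'  n3⇒n10 ·f
[41] read 'c'  n10⇒n1 ·f
[42] read 'a'  n1⇒n8  ** P3@[41:42],P6@[42:42]
[43] read 'c'  n8⇒n9  ** P2@[41:43]
[44] read 'c'  n9⇒n2 ·f
[45] read 'c'  n2⇒n2 ·f
[46] read 'b'  n2⇒n3  ** P0@[44:46]
[47] read 'b'  n3⇒n10 ·f
[48] read 'a'  n10⇒n11  ** P6@[48:48]
[49] read 'a'  n11⇒n15  ** P6@[49:49]
[50] read 'a'  n15⇒n16  ** P6@[50:50]
[51] read 'b'  n16⇒n17  ** P5@[47:51]
[52] read 'a'  n17⇒n11 ·f  ** P6@[52:52]
[53] read 'c'  n11⇒n12
[54] read 'b'  n12⇒n10 ·f
[55] read 'a'  n10⇒n11  ** P6@[55:55]
[56] read 'c'  n11⇒n12
[57] read 'c'  n12⇒n13
[58] read 'c'  n13⇒n14  ** P4@[54:58]
[59] read 'c'  n14⇒n2 ·f
[60] read 'c'  n2⇒n2 ·f
[61] read 'b'  n2⇒n3  ** P0@[59:61]
[62] read 'a'  n3⇒n11 ·f  ** P6@[62:62]
[63] read 'c'  n11⇒n12
[64] read 'a'  n12⇒n8 ·f  ** P3@[63:64],P6@[64:64]
[65] read 'c'  n8⇒n9  ** P2@[63:65]
[66] read 'c'  n9⇒n2 ·f
[67] read 'a'  n2⇒n8 ·f  ** P3@[66:67],P6@[67:67]
[68] read 'a'  n8⇒n5 ·f  ** P6@[68:68]
[69] read 'a'  n5⇒n6  ** P6@[69:69]
[70] read 'c'  n6⇒n7  ** P1@[67:70]
[71] read 'a'  n7⇒n8 ·f  ** P3@[70:71],P6@[71:71]
[72] read 'b'  n8⇒n10 ·f
[73] read 'a'  n10⇒n11  ** P6@[73:73]
[74] read 'c'  n11⇒n12
[75] read 'c'  n12⇒n13

Result: [[1,3],[1,6],[2,2],[5,0],[6,6],[7,6],[8,6],[9,1],[10,3],[10,6],[11,6],[13,3],[13,6],[14,6],[17,0],[19,3],[19,6],[20,2],[24,6],[27,4],[28,0],[29,6],[32,4],[33,3],[33,6],[34,2],[36,3],[36,6],[37,2],[39,0],[42,3],[42,6],[43,2],[46,0],[48,6],[49,6],[50,6],[51,5],[52,6],[55,6],[58,4],[61,0],[62,6],[64,3],[64,6],[65,2],[67,3],[67,6],[68,6],[69,6],[70,1],[71,3],[71,6],[73,6]]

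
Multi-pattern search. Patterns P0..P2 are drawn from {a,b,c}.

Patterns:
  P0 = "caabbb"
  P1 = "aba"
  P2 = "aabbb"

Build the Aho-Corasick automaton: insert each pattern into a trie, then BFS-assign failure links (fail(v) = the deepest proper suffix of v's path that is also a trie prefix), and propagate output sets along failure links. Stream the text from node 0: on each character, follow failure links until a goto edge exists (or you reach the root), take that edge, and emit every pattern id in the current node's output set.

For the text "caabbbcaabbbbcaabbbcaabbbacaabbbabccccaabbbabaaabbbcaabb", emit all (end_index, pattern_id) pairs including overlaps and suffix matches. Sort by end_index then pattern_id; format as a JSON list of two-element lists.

Construct AC machine:
Trie nodes:
  n0 'ε': a→7 c→1
  n1 'c': a→2
  n2 'ca': a→3
  n3 'caa': b→4
  n4 'caab': b→5
  n5 'caabb': b→6
  n6 'caabbb': ·  [P0 ends]
  n7 'a': a→10 b→8
  n8 'ab': a→9
  n9 'aba': ·  [P1 ends]
  n10 'aa': b→11
  n11 'aab': b→12
  n12 'aabb': b→13
  n13 'aabbb': ·  [P2 ends]

BFS fail/out derivation:
  n1('c'): parent n0 fail=0; on 'c' 0 → fail=0;  out ∅∪∅=∅
  n7('a'): parent n0 fail=0; on 'a' 0 → fail=0;  out ∅∪∅=∅
  n2('ca'): parent n1 fail=0; on 'a' 0 → fail=7;  out ∅∪∅=∅
  n8('ab'): parent n7 fail=0; on 'b' 0 → fail=0;  out ∅∪∅=∅
  n10('aa'): parent n7 fail=0; on 'a' 0 → fail=7;  out ∅∪∅=∅
  n3('caa'): parent n2 fail=7; on 'a' 7 → fail=10;  out ∅∪∅=∅
  n9('aba'): parent n8 fail=0; on 'a' 0 → fail=7;  out {1}∪∅={1}
  n11('aab'): parent n10 fail=7; on 'b' 7 → fail=8;  out ∅∪∅=∅
  n4('caab'): parent n3 fail=10; on 'b' 10 → fail=11;  out ∅∪∅=∅
  n12('aabb'): parent n11 fail=8; on 'b' 8→0 → fail=0;  out ∅∪∅=∅
  n5('caabb'): parent n4 fail=11; on 'b' 11 → fail=12;  out ∅∪∅=∅
  n13('aabbb'): parent n12 fail=0; on 'b' 0 → fail=0;  out {2}∪∅={2}
  n6('caabbb'): parent n5 fail=12; on 'b' 12 → fail=13;  out {0}∪{2}={0,2}

Scan:
i=0 'c': node 0→1
i=1 'a': node 1→2
i=2 'a': node 2→3
i=3 'b': node 3→4
i=4 'b': node 4→5
i=5 'b': node 5→6  emit P0@[0:5],P2@[1:5]
i=6 'c': node 6→1 ·f
i=7 'a': node 1→2
i=8 'a': node 2→3
i=9 'b': node 3→4
i=10 'b': node 4→5
i=11 'b': node 5→6  emit P0@[6:11],P2@[7:11]
i=12 'b': node 6→0 ·f
i=13 'c': node 0→1
i=14 'a': node 1→2
i=15 'a': node 2→3
i=16 'b': node 3→4
i=17 'b': node 4→5
i=18 'b': node 5→6  emit P0@[13:18],P2@[14:18]
i=19 'c': node 6→1 ·f
i=20 'a': node 1→2
i=21 'a': node 2→3
i=22 'b': node 3→4
i=23 'b': node 4→5
i=24 'b': node 5→6  emit P0@[19:24],P2@[20:24]
i=25 'a': node 6→7 ·f
i=26 'c': node 7→1 ·f
i=27 'a': node 1→2
i=28 'a': node 2→3
i=29 'b': node 3→4
i=30 'b': node 4→5
i=31 'b': node 5→6  emit P0@[26:31],P2@[27:31]
i=32 'a': node 6→7 ·f
i=33 'b': node 7→8
i=34 'c': node 8→1 ·f
i=35 'c': node 1→1 ·f
i=36 'c': node 1→1 ·f
i=37 'c': node 1→1 ·f
i=38 'a': node 1→2
i=39 'a': node 2→3
i=40 'b': node 3→4
i=41 'b': node 4→5
i=42 'b': node 5→6  emit P0@[37:42],P2@[38:42]
i=43 'a': node 6→7 ·f
i=44 'b': node 7→8
i=45 'a': node 8→9  emit P1@[43:45]
i=46 'a': node 9→10 ·f
i=47 'a': node 10→10 ·f
i=48 'b': node 10→11
i=49 'b': node 11→12
i=50 'b': node 12→13  emit P2@[46:50]
i=51 'c': node 13→1 ·f
i=52 'a': node 1→2
i=53 'a': node 2→3
i=54 'b': node 3→4
i=55 'b': node 4→5

All matches (sorted): [[5,0],[5,2],[11,0],[11,2],[18,0],[18,2],[24,0],[24,2],[31,0],[31,2],[42,0],[42,2],[45,1],[50,2]]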